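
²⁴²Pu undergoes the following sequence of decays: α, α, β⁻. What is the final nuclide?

Start: (A, Z) = (242, 94).
After α: (238, 92).
After α: (234, 90).
After β⁻: (234, 91).
Z = 91 is protactinium.

Pa-234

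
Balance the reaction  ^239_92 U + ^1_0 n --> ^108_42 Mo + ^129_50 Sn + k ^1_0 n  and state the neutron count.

Conserve mass number: 240 = 108 + 129 + k, so k = 240 − 237 = 3.
Check atomic number: 92 = 42 + 50 + 0 = 92. ✓

3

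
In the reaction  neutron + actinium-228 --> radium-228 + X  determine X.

Conserve mass number: 1 + 228 = 228 + A, so A = 1.
Conserve atomic number: 0 + 89 = 88 + Z, so Z = 1.
A = 1 and Z = 1 is hydrogen-1 — a proton.

proton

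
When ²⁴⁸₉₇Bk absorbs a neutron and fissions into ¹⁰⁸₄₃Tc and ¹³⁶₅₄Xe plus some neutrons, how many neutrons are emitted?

Conserve mass number: 249 = 108 + 136 + k, so k = 249 − 244 = 5.
Check atomic number: 97 = 43 + 54 + 0 = 97. ✓

5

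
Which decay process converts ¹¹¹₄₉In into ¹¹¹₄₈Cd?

beta-plus decay or electron capture

ΔA = 111 − 111 = 0; ΔZ = 48 − 49 = -1.
A is unchanged and Z drops by 1 — a proton has become a neutron (β⁺ emission or electron capture).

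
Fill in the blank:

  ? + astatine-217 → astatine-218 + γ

Conserve mass number: A + 217 = 218 + 0, so A = 1.
Conserve atomic number: Z + 85 = 85 + 0, so Z = 0.
A = 1 and Z = 0 is neutron — a neutron.

neutron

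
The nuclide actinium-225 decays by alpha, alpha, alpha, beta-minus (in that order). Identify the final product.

Start: (A, Z) = (225, 89).
After α: (221, 87).
After α: (217, 85).
After α: (213, 83).
After β⁻: (213, 84).
Z = 84 is polonium.

Po-213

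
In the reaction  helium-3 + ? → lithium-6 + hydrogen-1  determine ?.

alpha particle

Conserve mass number: 3 + A = 6 + 1, so A = 4.
Conserve atomic number: 2 + Z = 3 + 1, so Z = 2.
A = 4 and Z = 2 is helium-4 — an alpha particle.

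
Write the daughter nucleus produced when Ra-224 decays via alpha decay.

Alpha decay: mass number changes by -4, atomic number by -2.
A: 224 − 4 = 220; Z: 88 − 2 = 86.
Z = 86 is radon, so the daughter is Rn-220.

Rn-220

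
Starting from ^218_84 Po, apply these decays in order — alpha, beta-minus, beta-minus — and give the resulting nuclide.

Po-214

Start: (A, Z) = (218, 84).
After α: (214, 82).
After β⁻: (214, 83).
After β⁻: (214, 84).
Z = 84 is polonium.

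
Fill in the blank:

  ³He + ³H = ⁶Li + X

gamma ray

Conserve mass number: 3 + 3 = 6 + A, so A = 0.
Conserve atomic number: 2 + 1 = 3 + Z, so Z = 0.
A = 0 and Z = 0 is γ — a gamma ray.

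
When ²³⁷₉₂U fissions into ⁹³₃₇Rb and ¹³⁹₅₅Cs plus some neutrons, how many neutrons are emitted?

5

Conserve mass number: 237 = 93 + 139 + k, so k = 237 − 232 = 5.
Check atomic number: 92 = 37 + 55 + 0 = 92. ✓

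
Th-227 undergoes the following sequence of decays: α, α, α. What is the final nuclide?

Po-215

Start: (A, Z) = (227, 90).
After α: (223, 88).
After α: (219, 86).
After α: (215, 84).
Z = 84 is polonium.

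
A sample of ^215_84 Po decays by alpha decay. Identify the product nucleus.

Pb-211

Alpha decay: mass number changes by -4, atomic number by -2.
A: 215 − 4 = 211; Z: 84 − 2 = 82.
Z = 82 is lead, so the daughter is ^211_82 Pb.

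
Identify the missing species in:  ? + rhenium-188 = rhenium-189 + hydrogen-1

Conserve mass number: A + 188 = 189 + 1, so A = 2.
Conserve atomic number: Z + 75 = 75 + 1, so Z = 1.
A = 2 and Z = 1 is hydrogen-2 — a deuteron.

deuteron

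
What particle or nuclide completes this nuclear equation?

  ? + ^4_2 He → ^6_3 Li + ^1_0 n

triton

Conserve mass number: A + 4 = 6 + 1, so A = 3.
Conserve atomic number: Z + 2 = 3 + 0, so Z = 1.
A = 3 and Z = 1 is ^3_1 H — a triton.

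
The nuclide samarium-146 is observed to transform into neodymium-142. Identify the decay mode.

ΔA = 142 − 146 = -4; ΔZ = 60 − 62 = -2.
A drops by 4 and Z drops by 2 — the signature of alpha emission.

alpha decay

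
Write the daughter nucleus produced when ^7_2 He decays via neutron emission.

He-6

Neutron emission: mass number changes by -1, atomic number by +0.
A: 7 − 1 = 6; Z: 2 = 2.
Z = 2 is helium, so the daughter is ^6_2 He.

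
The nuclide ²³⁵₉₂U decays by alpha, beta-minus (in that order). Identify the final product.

Pa-231

Start: (A, Z) = (235, 92).
After α: (231, 90).
After β⁻: (231, 91).
Z = 91 is protactinium.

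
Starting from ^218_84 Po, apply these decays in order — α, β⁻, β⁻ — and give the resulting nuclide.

Po-214

Start: (A, Z) = (218, 84).
After α: (214, 82).
After β⁻: (214, 83).
After β⁻: (214, 84).
Z = 84 is polonium.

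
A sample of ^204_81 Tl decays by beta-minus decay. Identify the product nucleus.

Pb-204

Beta-minus decay: mass number changes by +0, atomic number by +1.
A: 204 = 204; Z: 81 + 1 = 82.
Z = 82 is lead, so the daughter is ^204_82 Pb.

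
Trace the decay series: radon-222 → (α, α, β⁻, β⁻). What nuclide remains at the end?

Start: (A, Z) = (222, 86).
After α: (218, 84).
After α: (214, 82).
After β⁻: (214, 83).
After β⁻: (214, 84).
Z = 84 is polonium.

Po-214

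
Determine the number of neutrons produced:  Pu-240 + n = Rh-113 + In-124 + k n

4

Conserve mass number: 241 = 113 + 124 + k, so k = 241 − 237 = 4.
Check atomic number: 94 = 45 + 49 + 0 = 94. ✓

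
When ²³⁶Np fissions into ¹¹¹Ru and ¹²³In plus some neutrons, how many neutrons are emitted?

Conserve mass number: 236 = 111 + 123 + k, so k = 236 − 234 = 2.
Check atomic number: 93 = 44 + 49 + 0 = 93. ✓

2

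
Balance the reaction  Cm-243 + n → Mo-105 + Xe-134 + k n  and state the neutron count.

5

Conserve mass number: 244 = 105 + 134 + k, so k = 244 − 239 = 5.
Check atomic number: 96 = 42 + 54 + 0 = 96. ✓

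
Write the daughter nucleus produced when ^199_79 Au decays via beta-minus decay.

Hg-199

Beta-minus decay: mass number changes by +0, atomic number by +1.
A: 199 = 199; Z: 79 + 1 = 80.
Z = 80 is mercury, so the daughter is ^199_80 Hg.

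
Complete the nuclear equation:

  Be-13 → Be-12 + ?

Conserve mass number: 13 = 12 + A, so A = 1.
Conserve atomic number: 4 = 4 + Z, so Z = 0.
A = 1 and Z = 0 is n — a neutron.

neutron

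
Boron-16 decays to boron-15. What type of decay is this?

ΔA = 15 − 16 = -1; ΔZ = 5 − 5 = +0.
A drops by 1 with Z unchanged — a neutron was emitted.

neutron emission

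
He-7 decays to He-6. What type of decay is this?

neutron emission

ΔA = 6 − 7 = -1; ΔZ = 2 − 2 = +0.
A drops by 1 with Z unchanged — a neutron was emitted.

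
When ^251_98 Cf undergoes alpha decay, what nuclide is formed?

Cm-247

Alpha decay: mass number changes by -4, atomic number by -2.
A: 251 − 4 = 247; Z: 98 − 2 = 96.
Z = 96 is curium, so the daughter is ^247_96 Cm.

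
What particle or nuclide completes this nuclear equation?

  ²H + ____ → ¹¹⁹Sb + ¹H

Conserve mass number: 2 + A = 119 + 1, so A = 118.
Conserve atomic number: 1 + Z = 51 + 1, so Z = 51.
Z = 51 is antimony, so the species is ¹¹⁸Sb.

Sb-118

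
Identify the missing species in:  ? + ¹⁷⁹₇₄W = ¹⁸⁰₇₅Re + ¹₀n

deuteron

Conserve mass number: A + 179 = 180 + 1, so A = 2.
Conserve atomic number: Z + 74 = 75 + 0, so Z = 1.
A = 2 and Z = 1 is ²₁H — a deuteron.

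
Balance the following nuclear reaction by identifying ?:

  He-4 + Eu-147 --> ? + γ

Tb-151

Conserve mass number: 4 + 147 = A + 0, so A = 151.
Conserve atomic number: 2 + 63 = Z + 0, so Z = 65.
Z = 65 is terbium, so the species is Tb-151.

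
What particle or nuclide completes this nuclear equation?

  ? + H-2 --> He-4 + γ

deuteron

Conserve mass number: A + 2 = 4 + 0, so A = 2.
Conserve atomic number: Z + 1 = 2 + 0, so Z = 1.
A = 2 and Z = 1 is H-2 — a deuteron.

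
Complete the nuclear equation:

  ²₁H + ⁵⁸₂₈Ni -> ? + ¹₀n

Conserve mass number: 2 + 58 = A + 1, so A = 59.
Conserve atomic number: 1 + 28 = Z + 0, so Z = 29.
Z = 29 is copper, so the species is ⁵⁹₂₉Cu.

Cu-59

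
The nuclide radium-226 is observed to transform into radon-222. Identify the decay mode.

alpha decay

ΔA = 222 − 226 = -4; ΔZ = 86 − 88 = -2.
A drops by 4 and Z drops by 2 — the signature of alpha emission.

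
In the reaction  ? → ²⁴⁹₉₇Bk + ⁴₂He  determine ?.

Conserve mass number: A = 249 + 4, so A = 253.
Conserve atomic number: Z = 97 + 2, so Z = 99.
Z = 99 is einsteinium, so the species is ²⁵³₉₉Es.

Es-253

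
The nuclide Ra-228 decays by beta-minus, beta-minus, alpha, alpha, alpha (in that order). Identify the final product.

Po-216

Start: (A, Z) = (228, 88).
After β⁻: (228, 89).
After β⁻: (228, 90).
After α: (224, 88).
After α: (220, 86).
After α: (216, 84).
Z = 84 is polonium.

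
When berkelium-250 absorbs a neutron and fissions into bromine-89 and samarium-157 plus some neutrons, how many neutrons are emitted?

5

Conserve mass number: 251 = 89 + 157 + k, so k = 251 − 246 = 5.
Check atomic number: 97 = 35 + 62 + 0 = 97. ✓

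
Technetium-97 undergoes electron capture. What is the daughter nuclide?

Electron capture: mass number changes by +0, atomic number by -1.
A: 97 = 97; Z: 43 − 1 = 42.
Z = 42 is molybdenum, so the daughter is molybdenum-97.

Mo-97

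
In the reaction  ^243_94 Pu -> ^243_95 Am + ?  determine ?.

Conserve mass number: 243 = 243 + A, so A = 0.
Conserve atomic number: 94 = 95 + Z, so Z = -1.
A = 0 and Z = -1 is ^0_-1 e — a beta-minus particle.

beta-minus particle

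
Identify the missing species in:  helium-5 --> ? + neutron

He-4

Conserve mass number: 5 = A + 1, so A = 4.
Conserve atomic number: 2 = Z + 0, so Z = 2.
A = 4 and Z = 2 is helium-4 — an alpha particle.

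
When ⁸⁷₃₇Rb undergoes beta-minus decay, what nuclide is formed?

Beta-minus decay: mass number changes by +0, atomic number by +1.
A: 87 = 87; Z: 37 + 1 = 38.
Z = 38 is strontium, so the daughter is ⁸⁷₃₈Sr.

Sr-87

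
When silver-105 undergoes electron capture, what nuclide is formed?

Pd-105

Electron capture: mass number changes by +0, atomic number by -1.
A: 105 = 105; Z: 47 − 1 = 46.
Z = 46 is palladium, so the daughter is palladium-105.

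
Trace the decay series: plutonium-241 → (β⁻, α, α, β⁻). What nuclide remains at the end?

U-233

Start: (A, Z) = (241, 94).
After β⁻: (241, 95).
After α: (237, 93).
After α: (233, 91).
After β⁻: (233, 92).
Z = 92 is uranium.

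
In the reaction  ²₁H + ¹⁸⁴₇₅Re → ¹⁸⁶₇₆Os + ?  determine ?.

Conserve mass number: 2 + 184 = 186 + A, so A = 0.
Conserve atomic number: 1 + 75 = 76 + Z, so Z = 0.
A = 0 and Z = 0 is ⁰₀γ — a gamma ray.

gamma ray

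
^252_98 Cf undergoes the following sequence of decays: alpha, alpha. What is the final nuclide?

Start: (A, Z) = (252, 98).
After α: (248, 96).
After α: (244, 94).
Z = 94 is plutonium.

Pu-244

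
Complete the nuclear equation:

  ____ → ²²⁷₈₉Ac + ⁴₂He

Conserve mass number: A = 227 + 4, so A = 231.
Conserve atomic number: Z = 89 + 2, so Z = 91.
Z = 91 is protactinium, so the species is ²³¹₉₁Pa.

Pa-231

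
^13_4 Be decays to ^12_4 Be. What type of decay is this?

neutron emission

ΔA = 12 − 13 = -1; ΔZ = 4 − 4 = +0.
A drops by 1 with Z unchanged — a neutron was emitted.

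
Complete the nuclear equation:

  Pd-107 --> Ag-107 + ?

beta-minus particle

Conserve mass number: 107 = 107 + A, so A = 0.
Conserve atomic number: 46 = 47 + Z, so Z = -1.
A = 0 and Z = -1 is e⁻ — a beta-minus particle.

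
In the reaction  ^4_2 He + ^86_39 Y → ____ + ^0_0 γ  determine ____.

Conserve mass number: 4 + 86 = A + 0, so A = 90.
Conserve atomic number: 2 + 39 = Z + 0, so Z = 41.
Z = 41 is niobium, so the species is ^90_41 Nb.

Nb-90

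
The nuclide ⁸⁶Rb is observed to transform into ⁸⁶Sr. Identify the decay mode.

beta-minus decay

ΔA = 86 − 86 = 0; ΔZ = 38 − 37 = +1.
A is unchanged and Z rises by 1 — a neutron has become a proton (β⁻ decay).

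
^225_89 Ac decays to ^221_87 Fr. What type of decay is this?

alpha decay

ΔA = 221 − 225 = -4; ΔZ = 87 − 89 = -2.
A drops by 4 and Z drops by 2 — the signature of alpha emission.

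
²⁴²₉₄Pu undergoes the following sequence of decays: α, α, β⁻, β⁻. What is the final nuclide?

U-234

Start: (A, Z) = (242, 94).
After α: (238, 92).
After α: (234, 90).
After β⁻: (234, 91).
After β⁻: (234, 92).
Z = 92 is uranium.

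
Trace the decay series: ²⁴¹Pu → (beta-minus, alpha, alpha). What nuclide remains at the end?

Start: (A, Z) = (241, 94).
After β⁻: (241, 95).
After α: (237, 93).
After α: (233, 91).
Z = 91 is protactinium.

Pa-233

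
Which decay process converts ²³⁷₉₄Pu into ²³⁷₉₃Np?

ΔA = 237 − 237 = 0; ΔZ = 93 − 94 = -1.
A is unchanged and Z drops by 1 — a proton has become a neutron (β⁺ emission or electron capture).

beta-plus decay or electron capture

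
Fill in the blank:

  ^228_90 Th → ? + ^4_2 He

Ra-224

Conserve mass number: 228 = A + 4, so A = 224.
Conserve atomic number: 90 = Z + 2, so Z = 88.
Z = 88 is radium, so the species is ^224_88 Ra.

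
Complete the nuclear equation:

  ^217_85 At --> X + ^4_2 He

Conserve mass number: 217 = A + 4, so A = 213.
Conserve atomic number: 85 = Z + 2, so Z = 83.
Z = 83 is bismuth, so the species is ^213_83 Bi.

Bi-213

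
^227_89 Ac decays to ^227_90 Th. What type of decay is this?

beta-minus decay

ΔA = 227 − 227 = 0; ΔZ = 90 − 89 = +1.
A is unchanged and Z rises by 1 — a neutron has become a proton (β⁻ decay).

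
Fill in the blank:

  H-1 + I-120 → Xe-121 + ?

gamma ray

Conserve mass number: 1 + 120 = 121 + A, so A = 0.
Conserve atomic number: 1 + 53 = 54 + Z, so Z = 0.
A = 0 and Z = 0 is γ — a gamma ray.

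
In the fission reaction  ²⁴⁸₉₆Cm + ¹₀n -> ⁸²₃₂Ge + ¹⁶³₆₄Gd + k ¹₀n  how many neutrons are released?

Conserve mass number: 249 = 82 + 163 + k, so k = 249 − 245 = 4.
Check atomic number: 96 = 32 + 64 + 0 = 96. ✓

4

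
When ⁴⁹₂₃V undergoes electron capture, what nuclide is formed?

Ti-49

Electron capture: mass number changes by +0, atomic number by -1.
A: 49 = 49; Z: 23 − 1 = 22.
Z = 22 is titanium, so the daughter is ⁴⁹₂₂Ti.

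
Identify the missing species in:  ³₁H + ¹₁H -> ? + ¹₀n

Conserve mass number: 3 + 1 = A + 1, so A = 3.
Conserve atomic number: 1 + 1 = Z + 0, so Z = 2.
Z = 2 is helium, so the species is ³₂He.

He-3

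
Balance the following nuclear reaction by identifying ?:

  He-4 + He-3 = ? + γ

Conserve mass number: 4 + 3 = A + 0, so A = 7.
Conserve atomic number: 2 + 2 = Z + 0, so Z = 4.
Z = 4 is beryllium, so the species is Be-7.

Be-7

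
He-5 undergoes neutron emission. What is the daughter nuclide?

He-4

Neutron emission: mass number changes by -1, atomic number by +0.
A: 5 − 1 = 4; Z: 2 = 2.
Z = 2 is helium, so the daughter is He-4.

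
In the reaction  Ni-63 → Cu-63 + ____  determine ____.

beta-minus particle

Conserve mass number: 63 = 63 + A, so A = 0.
Conserve atomic number: 28 = 29 + Z, so Z = -1.
A = 0 and Z = -1 is e⁻ — a beta-minus particle.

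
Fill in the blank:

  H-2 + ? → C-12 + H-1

C-11

Conserve mass number: 2 + A = 12 + 1, so A = 11.
Conserve atomic number: 1 + Z = 6 + 1, so Z = 6.
Z = 6 is carbon, so the species is C-11.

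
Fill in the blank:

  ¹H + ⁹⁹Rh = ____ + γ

Conserve mass number: 1 + 99 = A + 0, so A = 100.
Conserve atomic number: 1 + 45 = Z + 0, so Z = 46.
Z = 46 is palladium, so the species is ¹⁰⁰Pd.

Pd-100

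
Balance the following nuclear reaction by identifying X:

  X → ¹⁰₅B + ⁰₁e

C-10

Conserve mass number: A = 10 + 0, so A = 10.
Conserve atomic number: Z = 5 + 1, so Z = 6.
Z = 6 is carbon, so the species is ¹⁰₆C.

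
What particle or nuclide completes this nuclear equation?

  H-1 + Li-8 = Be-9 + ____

gamma ray

Conserve mass number: 1 + 8 = 9 + A, so A = 0.
Conserve atomic number: 1 + 3 = 4 + Z, so Z = 0.
A = 0 and Z = 0 is γ — a gamma ray.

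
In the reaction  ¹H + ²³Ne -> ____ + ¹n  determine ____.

Na-23

Conserve mass number: 1 + 23 = A + 1, so A = 23.
Conserve atomic number: 1 + 10 = Z + 0, so Z = 11.
Z = 11 is sodium, so the species is ²³Na.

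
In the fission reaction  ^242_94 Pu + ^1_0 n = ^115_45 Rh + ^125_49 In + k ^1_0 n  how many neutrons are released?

3

Conserve mass number: 243 = 115 + 125 + k, so k = 243 − 240 = 3.
Check atomic number: 94 = 45 + 49 + 0 = 94. ✓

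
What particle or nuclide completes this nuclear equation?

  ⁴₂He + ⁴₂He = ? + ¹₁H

Conserve mass number: 4 + 4 = A + 1, so A = 7.
Conserve atomic number: 2 + 2 = Z + 1, so Z = 3.
Z = 3 is lithium, so the species is ⁷₃Li.

Li-7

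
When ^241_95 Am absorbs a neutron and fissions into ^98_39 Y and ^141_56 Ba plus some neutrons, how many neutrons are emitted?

Conserve mass number: 242 = 98 + 141 + k, so k = 242 − 239 = 3.
Check atomic number: 95 = 39 + 56 + 0 = 95. ✓

3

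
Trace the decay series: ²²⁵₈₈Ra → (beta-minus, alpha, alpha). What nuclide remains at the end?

At-217

Start: (A, Z) = (225, 88).
After β⁻: (225, 89).
After α: (221, 87).
After α: (217, 85).
Z = 85 is astatine.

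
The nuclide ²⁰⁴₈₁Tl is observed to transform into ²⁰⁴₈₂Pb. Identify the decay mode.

beta-minus decay

ΔA = 204 − 204 = 0; ΔZ = 82 − 81 = +1.
A is unchanged and Z rises by 1 — a neutron has become a proton (β⁻ decay).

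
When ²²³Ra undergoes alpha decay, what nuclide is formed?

Alpha decay: mass number changes by -4, atomic number by -2.
A: 223 − 4 = 219; Z: 88 − 2 = 86.
Z = 86 is radon, so the daughter is ²¹⁹Rn.

Rn-219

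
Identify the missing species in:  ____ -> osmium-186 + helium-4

Pt-190

Conserve mass number: A = 186 + 4, so A = 190.
Conserve atomic number: Z = 76 + 2, so Z = 78.
Z = 78 is platinum, so the species is platinum-190.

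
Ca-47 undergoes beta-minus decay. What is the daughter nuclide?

Beta-minus decay: mass number changes by +0, atomic number by +1.
A: 47 = 47; Z: 20 + 1 = 21.
Z = 21 is scandium, so the daughter is Sc-47.

Sc-47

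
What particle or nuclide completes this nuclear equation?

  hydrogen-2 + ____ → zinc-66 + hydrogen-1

Zn-65

Conserve mass number: 2 + A = 66 + 1, so A = 65.
Conserve atomic number: 1 + Z = 30 + 1, so Z = 30.
Z = 30 is zinc, so the species is zinc-65.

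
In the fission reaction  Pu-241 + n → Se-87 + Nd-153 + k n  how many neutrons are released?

2

Conserve mass number: 242 = 87 + 153 + k, so k = 242 − 240 = 2.
Check atomic number: 94 = 34 + 60 + 0 = 94. ✓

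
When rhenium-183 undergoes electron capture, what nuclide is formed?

W-183

Electron capture: mass number changes by +0, atomic number by -1.
A: 183 = 183; Z: 75 − 1 = 74.
Z = 74 is tungsten, so the daughter is tungsten-183.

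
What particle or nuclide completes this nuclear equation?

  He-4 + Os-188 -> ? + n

Conserve mass number: 4 + 188 = A + 1, so A = 191.
Conserve atomic number: 2 + 76 = Z + 0, so Z = 78.
Z = 78 is platinum, so the species is Pt-191.

Pt-191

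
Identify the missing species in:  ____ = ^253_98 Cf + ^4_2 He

Fm-257

Conserve mass number: A = 253 + 4, so A = 257.
Conserve atomic number: Z = 98 + 2, so Z = 100.
Z = 100 is fermium, so the species is ^257_100 Fm.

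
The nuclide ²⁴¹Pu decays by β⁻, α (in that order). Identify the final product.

Start: (A, Z) = (241, 94).
After β⁻: (241, 95).
After α: (237, 93).
Z = 93 is neptunium.

Np-237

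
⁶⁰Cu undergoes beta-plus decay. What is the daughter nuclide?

Beta-plus decay: mass number changes by +0, atomic number by -1.
A: 60 = 60; Z: 29 − 1 = 28.
Z = 28 is nickel, so the daughter is ⁶⁰Ni.

Ni-60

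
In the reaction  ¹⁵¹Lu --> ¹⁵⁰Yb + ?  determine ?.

proton

Conserve mass number: 151 = 150 + A, so A = 1.
Conserve atomic number: 71 = 70 + Z, so Z = 1.
A = 1 and Z = 1 is ¹H — a proton.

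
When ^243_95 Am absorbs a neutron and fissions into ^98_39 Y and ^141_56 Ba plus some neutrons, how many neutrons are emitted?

5

Conserve mass number: 244 = 98 + 141 + k, so k = 244 − 239 = 5.
Check atomic number: 95 = 39 + 56 + 0 = 95. ✓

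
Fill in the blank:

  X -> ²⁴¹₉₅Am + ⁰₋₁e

Pu-241

Conserve mass number: A = 241 + 0, so A = 241.
Conserve atomic number: Z = 95 − 1, so Z = 94.
Z = 94 is plutonium, so the species is ²⁴¹₉₄Pu.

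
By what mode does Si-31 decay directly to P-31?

ΔA = 31 − 31 = 0; ΔZ = 15 − 14 = +1.
A is unchanged and Z rises by 1 — a neutron has become a proton (β⁻ decay).

beta-minus decay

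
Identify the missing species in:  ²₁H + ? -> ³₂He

Conserve mass number: 2 + A = 3, so A = 1.
Conserve atomic number: 1 + Z = 2, so Z = 1.
A = 1 and Z = 1 is ¹₁H — a proton.

proton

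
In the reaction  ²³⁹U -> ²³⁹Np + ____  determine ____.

beta-minus particle

Conserve mass number: 239 = 239 + A, so A = 0.
Conserve atomic number: 92 = 93 + Z, so Z = -1.
A = 0 and Z = -1 is e⁻ — a beta-minus particle.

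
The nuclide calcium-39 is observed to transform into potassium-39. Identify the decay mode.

beta-plus decay or electron capture

ΔA = 39 − 39 = 0; ΔZ = 19 − 20 = -1.
A is unchanged and Z drops by 1 — a proton has become a neutron (β⁺ emission or electron capture).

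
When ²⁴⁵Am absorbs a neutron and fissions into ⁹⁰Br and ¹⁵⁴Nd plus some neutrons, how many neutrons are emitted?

Conserve mass number: 246 = 90 + 154 + k, so k = 246 − 244 = 2.
Check atomic number: 95 = 35 + 60 + 0 = 95. ✓

2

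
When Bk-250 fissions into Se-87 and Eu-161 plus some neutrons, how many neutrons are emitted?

Conserve mass number: 250 = 87 + 161 + k, so k = 250 − 248 = 2.
Check atomic number: 97 = 34 + 63 + 0 = 97. ✓

2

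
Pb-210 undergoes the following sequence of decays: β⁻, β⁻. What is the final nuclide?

Po-210

Start: (A, Z) = (210, 82).
After β⁻: (210, 83).
After β⁻: (210, 84).
Z = 84 is polonium.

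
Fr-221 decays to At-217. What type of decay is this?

alpha decay

ΔA = 217 − 221 = -4; ΔZ = 85 − 87 = -2.
A drops by 4 and Z drops by 2 — the signature of alpha emission.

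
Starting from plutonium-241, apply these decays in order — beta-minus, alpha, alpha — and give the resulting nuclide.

Start: (A, Z) = (241, 94).
After β⁻: (241, 95).
After α: (237, 93).
After α: (233, 91).
Z = 91 is protactinium.

Pa-233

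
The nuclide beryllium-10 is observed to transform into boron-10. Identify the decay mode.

ΔA = 10 − 10 = 0; ΔZ = 5 − 4 = +1.
A is unchanged and Z rises by 1 — a neutron has become a proton (β⁻ decay).

beta-minus decay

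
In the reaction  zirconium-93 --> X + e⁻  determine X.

Conserve mass number: 93 = A + 0, so A = 93.
Conserve atomic number: 40 = Z − 1, so Z = 41.
Z = 41 is niobium, so the species is niobium-93.

Nb-93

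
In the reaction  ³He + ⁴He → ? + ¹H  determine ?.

Li-6

Conserve mass number: 3 + 4 = A + 1, so A = 6.
Conserve atomic number: 2 + 2 = Z + 1, so Z = 3.
Z = 3 is lithium, so the species is ⁶Li.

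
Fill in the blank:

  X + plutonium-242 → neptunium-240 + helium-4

deuteron

Conserve mass number: A + 242 = 240 + 4, so A = 2.
Conserve atomic number: Z + 94 = 93 + 2, so Z = 1.
A = 2 and Z = 1 is hydrogen-2 — a deuteron.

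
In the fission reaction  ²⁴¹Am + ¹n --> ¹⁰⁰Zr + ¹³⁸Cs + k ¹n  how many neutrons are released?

Conserve mass number: 242 = 100 + 138 + k, so k = 242 − 238 = 4.
Check atomic number: 95 = 40 + 55 + 0 = 95. ✓

4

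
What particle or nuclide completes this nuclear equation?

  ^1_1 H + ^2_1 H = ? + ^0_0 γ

Conserve mass number: 1 + 2 = A + 0, so A = 3.
Conserve atomic number: 1 + 1 = Z + 0, so Z = 2.
Z = 2 is helium, so the species is ^3_2 He.

He-3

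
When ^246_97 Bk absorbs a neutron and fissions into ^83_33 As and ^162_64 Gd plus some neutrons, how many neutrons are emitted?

Conserve mass number: 247 = 83 + 162 + k, so k = 247 − 245 = 2.
Check atomic number: 97 = 33 + 64 + 0 = 97. ✓

2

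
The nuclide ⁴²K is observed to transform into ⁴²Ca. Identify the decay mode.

ΔA = 42 − 42 = 0; ΔZ = 20 − 19 = +1.
A is unchanged and Z rises by 1 — a neutron has become a proton (β⁻ decay).

beta-minus decay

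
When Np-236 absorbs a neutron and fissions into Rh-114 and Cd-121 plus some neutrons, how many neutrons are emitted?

2

Conserve mass number: 237 = 114 + 121 + k, so k = 237 − 235 = 2.
Check atomic number: 93 = 45 + 48 + 0 = 93. ✓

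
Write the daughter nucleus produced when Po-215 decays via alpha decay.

Pb-211

Alpha decay: mass number changes by -4, atomic number by -2.
A: 215 − 4 = 211; Z: 84 − 2 = 82.
Z = 82 is lead, so the daughter is Pb-211.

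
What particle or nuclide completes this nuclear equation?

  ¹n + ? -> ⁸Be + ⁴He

Conserve mass number: 1 + A = 8 + 4, so A = 11.
Conserve atomic number: 0 + Z = 4 + 2, so Z = 6.
Z = 6 is carbon, so the species is ¹¹C.

C-11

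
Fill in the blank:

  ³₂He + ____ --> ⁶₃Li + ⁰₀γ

triton

Conserve mass number: 3 + A = 6 + 0, so A = 3.
Conserve atomic number: 2 + Z = 3 + 0, so Z = 1.
A = 3 and Z = 1 is ³₁H — a triton.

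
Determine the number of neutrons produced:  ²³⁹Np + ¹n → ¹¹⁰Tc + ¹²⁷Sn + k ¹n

3

Conserve mass number: 240 = 110 + 127 + k, so k = 240 − 237 = 3.
Check atomic number: 93 = 43 + 50 + 0 = 93. ✓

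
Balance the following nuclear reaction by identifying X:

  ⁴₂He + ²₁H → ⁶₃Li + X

gamma ray

Conserve mass number: 4 + 2 = 6 + A, so A = 0.
Conserve atomic number: 2 + 1 = 3 + Z, so Z = 0.
A = 0 and Z = 0 is ⁰₀γ — a gamma ray.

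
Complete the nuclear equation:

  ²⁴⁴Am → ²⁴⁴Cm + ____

Conserve mass number: 244 = 244 + A, so A = 0.
Conserve atomic number: 95 = 96 + Z, so Z = -1.
A = 0 and Z = -1 is e⁻ — a beta-minus particle.

beta-minus particle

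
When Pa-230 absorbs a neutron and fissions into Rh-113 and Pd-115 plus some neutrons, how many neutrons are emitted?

Conserve mass number: 231 = 113 + 115 + k, so k = 231 − 228 = 3.
Check atomic number: 91 = 45 + 46 + 0 = 91. ✓

3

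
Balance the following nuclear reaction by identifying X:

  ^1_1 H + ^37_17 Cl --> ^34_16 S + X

alpha particle

Conserve mass number: 1 + 37 = 34 + A, so A = 4.
Conserve atomic number: 1 + 17 = 16 + Z, so Z = 2.
A = 4 and Z = 2 is ^4_2 He — an alpha particle.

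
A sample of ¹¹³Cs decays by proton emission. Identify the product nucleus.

Proton emission: mass number changes by -1, atomic number by -1.
A: 113 − 1 = 112; Z: 55 − 1 = 54.
Z = 54 is xenon, so the daughter is ¹¹²Xe.

Xe-112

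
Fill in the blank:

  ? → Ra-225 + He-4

Conserve mass number: A = 225 + 4, so A = 229.
Conserve atomic number: Z = 88 + 2, so Z = 90.
Z = 90 is thorium, so the species is Th-229.

Th-229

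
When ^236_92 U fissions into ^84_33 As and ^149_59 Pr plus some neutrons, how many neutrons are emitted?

3

Conserve mass number: 236 = 84 + 149 + k, so k = 236 − 233 = 3.
Check atomic number: 92 = 33 + 59 + 0 = 92. ✓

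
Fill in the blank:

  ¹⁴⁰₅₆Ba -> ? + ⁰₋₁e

Conserve mass number: 140 = A + 0, so A = 140.
Conserve atomic number: 56 = Z − 1, so Z = 57.
Z = 57 is lanthanum, so the species is ¹⁴⁰₅₇La.

La-140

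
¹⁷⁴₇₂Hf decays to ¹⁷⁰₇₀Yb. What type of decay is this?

alpha decay

ΔA = 170 − 174 = -4; ΔZ = 70 − 72 = -2.
A drops by 4 and Z drops by 2 — the signature of alpha emission.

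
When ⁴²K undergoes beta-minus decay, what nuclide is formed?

Ca-42

Beta-minus decay: mass number changes by +0, atomic number by +1.
A: 42 = 42; Z: 19 + 1 = 20.
Z = 20 is calcium, so the daughter is ⁴²Ca.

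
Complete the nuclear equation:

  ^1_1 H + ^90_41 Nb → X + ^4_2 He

Zr-87

Conserve mass number: 1 + 90 = A + 4, so A = 87.
Conserve atomic number: 1 + 41 = Z + 2, so Z = 40.
Z = 40 is zirconium, so the species is ^87_40 Zr.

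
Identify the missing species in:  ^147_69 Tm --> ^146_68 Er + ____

Conserve mass number: 147 = 146 + A, so A = 1.
Conserve atomic number: 69 = 68 + Z, so Z = 1.
A = 1 and Z = 1 is ^1_1 H — a proton.

proton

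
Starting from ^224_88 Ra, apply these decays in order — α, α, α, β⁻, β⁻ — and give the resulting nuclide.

Po-212

Start: (A, Z) = (224, 88).
After α: (220, 86).
After α: (216, 84).
After α: (212, 82).
After β⁻: (212, 83).
After β⁻: (212, 84).
Z = 84 is polonium.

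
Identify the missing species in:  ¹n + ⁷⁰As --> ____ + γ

Conserve mass number: 1 + 70 = A + 0, so A = 71.
Conserve atomic number: 0 + 33 = Z + 0, so Z = 33.
Z = 33 is arsenic, so the species is ⁷¹As.

As-71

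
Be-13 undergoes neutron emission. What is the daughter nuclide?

Be-12

Neutron emission: mass number changes by -1, atomic number by +0.
A: 13 − 1 = 12; Z: 4 = 4.
Z = 4 is beryllium, so the daughter is Be-12.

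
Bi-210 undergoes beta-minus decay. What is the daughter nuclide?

Beta-minus decay: mass number changes by +0, atomic number by +1.
A: 210 = 210; Z: 83 + 1 = 84.
Z = 84 is polonium, so the daughter is Po-210.

Po-210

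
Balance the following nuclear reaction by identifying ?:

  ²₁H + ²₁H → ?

He-4

Conserve mass number: 2 + 2 = A, so A = 4.
Conserve atomic number: 1 + 1 = Z, so Z = 2.
A = 4 and Z = 2 is ⁴₂He — an alpha particle.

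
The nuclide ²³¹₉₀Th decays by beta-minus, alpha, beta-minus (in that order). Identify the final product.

Th-227

Start: (A, Z) = (231, 90).
After β⁻: (231, 91).
After α: (227, 89).
After β⁻: (227, 90).
Z = 90 is thorium.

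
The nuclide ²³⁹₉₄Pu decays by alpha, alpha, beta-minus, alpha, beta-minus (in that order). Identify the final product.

Th-227

Start: (A, Z) = (239, 94).
After α: (235, 92).
After α: (231, 90).
After β⁻: (231, 91).
After α: (227, 89).
After β⁻: (227, 90).
Z = 90 is thorium.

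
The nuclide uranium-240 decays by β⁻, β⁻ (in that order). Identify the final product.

Pu-240

Start: (A, Z) = (240, 92).
After β⁻: (240, 93).
After β⁻: (240, 94).
Z = 94 is plutonium.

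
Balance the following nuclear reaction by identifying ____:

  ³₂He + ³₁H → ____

Li-6

Conserve mass number: 3 + 3 = A, so A = 6.
Conserve atomic number: 2 + 1 = Z, so Z = 3.
Z = 3 is lithium, so the species is ⁶₃Li.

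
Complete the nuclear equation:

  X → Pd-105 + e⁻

Conserve mass number: A = 105 + 0, so A = 105.
Conserve atomic number: Z = 46 − 1, so Z = 45.
Z = 45 is rhodium, so the species is Rh-105.

Rh-105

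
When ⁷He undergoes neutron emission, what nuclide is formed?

Neutron emission: mass number changes by -1, atomic number by +0.
A: 7 − 1 = 6; Z: 2 = 2.
Z = 2 is helium, so the daughter is ⁶He.

He-6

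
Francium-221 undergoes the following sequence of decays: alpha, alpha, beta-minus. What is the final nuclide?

Po-213

Start: (A, Z) = (221, 87).
After α: (217, 85).
After α: (213, 83).
After β⁻: (213, 84).
Z = 84 is polonium.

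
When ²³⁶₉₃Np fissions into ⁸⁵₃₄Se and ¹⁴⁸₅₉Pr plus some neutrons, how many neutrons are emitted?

3

Conserve mass number: 236 = 85 + 148 + k, so k = 236 − 233 = 3.
Check atomic number: 93 = 34 + 59 + 0 = 93. ✓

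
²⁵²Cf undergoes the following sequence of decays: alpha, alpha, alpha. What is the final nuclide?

U-240

Start: (A, Z) = (252, 98).
After α: (248, 96).
After α: (244, 94).
After α: (240, 92).
Z = 92 is uranium.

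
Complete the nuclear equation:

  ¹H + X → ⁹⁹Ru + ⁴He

Rh-102

Conserve mass number: 1 + A = 99 + 4, so A = 102.
Conserve atomic number: 1 + Z = 44 + 2, so Z = 45.
Z = 45 is rhodium, so the species is ¹⁰²Rh.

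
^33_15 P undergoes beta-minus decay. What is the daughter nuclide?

S-33

Beta-minus decay: mass number changes by +0, atomic number by +1.
A: 33 = 33; Z: 15 + 1 = 16.
Z = 16 is sulfur, so the daughter is ^33_16 S.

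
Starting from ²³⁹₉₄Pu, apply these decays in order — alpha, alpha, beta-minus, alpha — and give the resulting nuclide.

Ac-227

Start: (A, Z) = (239, 94).
After α: (235, 92).
After α: (231, 90).
After β⁻: (231, 91).
After α: (227, 89).
Z = 89 is actinium.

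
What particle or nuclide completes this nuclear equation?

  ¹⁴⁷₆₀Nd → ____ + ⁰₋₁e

Conserve mass number: 147 = A + 0, so A = 147.
Conserve atomic number: 60 = Z − 1, so Z = 61.
Z = 61 is promethium, so the species is ¹⁴⁷₆₁Pm.

Pm-147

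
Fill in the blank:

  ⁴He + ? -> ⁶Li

Conserve mass number: 4 + A = 6, so A = 2.
Conserve atomic number: 2 + Z = 3, so Z = 1.
A = 2 and Z = 1 is ²H — a deuteron.

deuteron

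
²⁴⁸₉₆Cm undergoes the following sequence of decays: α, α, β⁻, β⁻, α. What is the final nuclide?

U-236

Start: (A, Z) = (248, 96).
After α: (244, 94).
After α: (240, 92).
After β⁻: (240, 93).
After β⁻: (240, 94).
After α: (236, 92).
Z = 92 is uranium.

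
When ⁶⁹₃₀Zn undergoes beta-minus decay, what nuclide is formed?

Ga-69

Beta-minus decay: mass number changes by +0, atomic number by +1.
A: 69 = 69; Z: 30 + 1 = 31.
Z = 31 is gallium, so the daughter is ⁶⁹₃₁Ga.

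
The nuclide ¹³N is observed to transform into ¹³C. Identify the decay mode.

ΔA = 13 − 13 = 0; ΔZ = 6 − 7 = -1.
A is unchanged and Z drops by 1 — a proton has become a neutron (β⁺ emission or electron capture).

beta-plus decay or electron capture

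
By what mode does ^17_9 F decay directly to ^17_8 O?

ΔA = 17 − 17 = 0; ΔZ = 8 − 9 = -1.
A is unchanged and Z drops by 1 — a proton has become a neutron (β⁺ emission or electron capture).

beta-plus decay or electron capture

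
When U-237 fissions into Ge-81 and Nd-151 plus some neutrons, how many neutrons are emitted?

Conserve mass number: 237 = 81 + 151 + k, so k = 237 − 232 = 5.
Check atomic number: 92 = 32 + 60 + 0 = 92. ✓

5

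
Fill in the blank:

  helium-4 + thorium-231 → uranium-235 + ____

gamma ray

Conserve mass number: 4 + 231 = 235 + A, so A = 0.
Conserve atomic number: 2 + 90 = 92 + Z, so Z = 0.
A = 0 and Z = 0 is γ — a gamma ray.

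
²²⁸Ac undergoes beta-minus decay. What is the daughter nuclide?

Beta-minus decay: mass number changes by +0, atomic number by +1.
A: 228 = 228; Z: 89 + 1 = 90.
Z = 90 is thorium, so the daughter is ²²⁸Th.

Th-228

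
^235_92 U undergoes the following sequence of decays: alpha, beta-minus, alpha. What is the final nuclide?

Start: (A, Z) = (235, 92).
After α: (231, 90).
After β⁻: (231, 91).
After α: (227, 89).
Z = 89 is actinium.

Ac-227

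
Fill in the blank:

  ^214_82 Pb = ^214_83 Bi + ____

Conserve mass number: 214 = 214 + A, so A = 0.
Conserve atomic number: 82 = 83 + Z, so Z = -1.
A = 0 and Z = -1 is ^0_-1 e — a beta-minus particle.

beta-minus particle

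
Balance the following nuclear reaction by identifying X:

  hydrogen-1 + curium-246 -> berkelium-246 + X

Conserve mass number: 1 + 246 = 246 + A, so A = 1.
Conserve atomic number: 1 + 96 = 97 + Z, so Z = 0.
A = 1 and Z = 0 is neutron — a neutron.

neutron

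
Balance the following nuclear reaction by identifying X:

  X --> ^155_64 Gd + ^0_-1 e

Conserve mass number: A = 155 + 0, so A = 155.
Conserve atomic number: Z = 64 − 1, so Z = 63.
Z = 63 is europium, so the species is ^155_63 Eu.

Eu-155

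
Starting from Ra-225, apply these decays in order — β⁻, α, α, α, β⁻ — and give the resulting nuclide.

Po-213

Start: (A, Z) = (225, 88).
After β⁻: (225, 89).
After α: (221, 87).
After α: (217, 85).
After α: (213, 83).
After β⁻: (213, 84).
Z = 84 is polonium.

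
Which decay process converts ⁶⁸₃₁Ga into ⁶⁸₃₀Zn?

beta-plus decay or electron capture

ΔA = 68 − 68 = 0; ΔZ = 30 − 31 = -1.
A is unchanged and Z drops by 1 — a proton has become a neutron (β⁺ emission or electron capture).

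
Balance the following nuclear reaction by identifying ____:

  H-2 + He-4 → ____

Conserve mass number: 2 + 4 = A, so A = 6.
Conserve atomic number: 1 + 2 = Z, so Z = 3.
Z = 3 is lithium, so the species is Li-6.

Li-6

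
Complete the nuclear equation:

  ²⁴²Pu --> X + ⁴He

Conserve mass number: 242 = A + 4, so A = 238.
Conserve atomic number: 94 = Z + 2, so Z = 92.
Z = 92 is uranium, so the species is ²³⁸U.

U-238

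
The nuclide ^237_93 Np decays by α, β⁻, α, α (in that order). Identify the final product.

Ra-225

Start: (A, Z) = (237, 93).
After α: (233, 91).
After β⁻: (233, 92).
After α: (229, 90).
After α: (225, 88).
Z = 88 is radium.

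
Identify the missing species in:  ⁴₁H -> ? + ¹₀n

H-3

Conserve mass number: 4 = A + 1, so A = 3.
Conserve atomic number: 1 = Z + 0, so Z = 1.
A = 3 and Z = 1 is ³₁H — a triton.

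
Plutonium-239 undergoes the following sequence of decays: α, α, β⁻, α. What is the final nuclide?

Ac-227

Start: (A, Z) = (239, 94).
After α: (235, 92).
After α: (231, 90).
After β⁻: (231, 91).
After α: (227, 89).
Z = 89 is actinium.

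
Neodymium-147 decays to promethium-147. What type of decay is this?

ΔA = 147 − 147 = 0; ΔZ = 61 − 60 = +1.
A is unchanged and Z rises by 1 — a neutron has become a proton (β⁻ decay).

beta-minus decay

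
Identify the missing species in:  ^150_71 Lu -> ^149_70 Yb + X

Conserve mass number: 150 = 149 + A, so A = 1.
Conserve atomic number: 71 = 70 + Z, so Z = 1.
A = 1 and Z = 1 is ^1_1 H — a proton.

proton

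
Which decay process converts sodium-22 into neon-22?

ΔA = 22 − 22 = 0; ΔZ = 10 − 11 = -1.
A is unchanged and Z drops by 1 — a proton has become a neutron (β⁺ emission or electron capture).

beta-plus decay or electron capture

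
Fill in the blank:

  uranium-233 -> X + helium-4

Conserve mass number: 233 = A + 4, so A = 229.
Conserve atomic number: 92 = Z + 2, so Z = 90.
Z = 90 is thorium, so the species is thorium-229.

Th-229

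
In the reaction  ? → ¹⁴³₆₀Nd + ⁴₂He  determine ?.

Sm-147

Conserve mass number: A = 143 + 4, so A = 147.
Conserve atomic number: Z = 60 + 2, so Z = 62.
Z = 62 is samarium, so the species is ¹⁴⁷₆₂Sm.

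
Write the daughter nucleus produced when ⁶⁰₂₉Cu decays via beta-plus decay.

Ni-60

Beta-plus decay: mass number changes by +0, atomic number by -1.
A: 60 = 60; Z: 29 − 1 = 28.
Z = 28 is nickel, so the daughter is ⁶⁰₂₈Ni.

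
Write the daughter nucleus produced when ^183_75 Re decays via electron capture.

W-183

Electron capture: mass number changes by +0, atomic number by -1.
A: 183 = 183; Z: 75 − 1 = 74.
Z = 74 is tungsten, so the daughter is ^183_74 W.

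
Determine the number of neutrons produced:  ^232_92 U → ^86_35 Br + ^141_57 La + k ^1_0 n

5

Conserve mass number: 232 = 86 + 141 + k, so k = 232 − 227 = 5.
Check atomic number: 92 = 35 + 57 + 0 = 92. ✓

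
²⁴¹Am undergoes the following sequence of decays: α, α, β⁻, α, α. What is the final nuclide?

Ra-225

Start: (A, Z) = (241, 95).
After α: (237, 93).
After α: (233, 91).
After β⁻: (233, 92).
After α: (229, 90).
After α: (225, 88).
Z = 88 is radium.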